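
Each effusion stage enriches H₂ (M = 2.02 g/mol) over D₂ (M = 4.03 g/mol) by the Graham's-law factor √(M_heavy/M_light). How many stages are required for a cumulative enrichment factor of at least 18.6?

Per stage α = (4.03/2.02)^(1/2) = 1.99505^0.5, giving ln α = 0.3453.
Need α^N ≥ 18.6 ⇒ N ≥ ln(18.6) / ln α = 2.923 / 0.3453 = 8.46.
Rounding up, N = 9 stages.

9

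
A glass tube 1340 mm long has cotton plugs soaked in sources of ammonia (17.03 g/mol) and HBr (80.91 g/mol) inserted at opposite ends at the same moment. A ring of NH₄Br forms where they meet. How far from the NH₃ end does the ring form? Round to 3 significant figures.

The fronts meet when d_NH₃ + d_HBr = L with d_NH₃/d_HBr = √(M_HBr/M_NH₃) (Graham's law). Here √(M_HBr/M_NH₃) = √(80.91/17.03) = 2.180.
With d_NH₃ + d_HBr = 1340 mm, d_HBr = 1340/(1 + 2.180) = 421.4 mm.
d_NH₃ = 1340 − 421.4 = 919 mm.

919 mm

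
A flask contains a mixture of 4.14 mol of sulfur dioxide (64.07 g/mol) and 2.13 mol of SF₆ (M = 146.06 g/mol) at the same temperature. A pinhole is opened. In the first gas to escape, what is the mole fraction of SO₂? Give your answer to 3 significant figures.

0.746

Each component's effusion rate ∝ (its partial pressure)·(1/√M) ∝ n_i/√M_i.
x_SO₂(eff) = (n_SO₂/√M_SO₂) / (n_SO₂/√M_SO₂ + n_SF₆/√M_SF₆)
= (4.14/√64.07) / (4.14/√64.07 + 2.13/√146.06) = 0.5172/(0.5172 + 0.1762) = 0.746.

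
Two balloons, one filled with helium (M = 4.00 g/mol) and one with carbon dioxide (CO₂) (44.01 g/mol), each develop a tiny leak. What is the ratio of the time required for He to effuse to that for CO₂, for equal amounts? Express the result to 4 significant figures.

Graham's law gives t_He/t_CO₂ = √(M_He/M_CO₂) = √(4.00/44.01) = √0.09089 = 0.3015.

0.3015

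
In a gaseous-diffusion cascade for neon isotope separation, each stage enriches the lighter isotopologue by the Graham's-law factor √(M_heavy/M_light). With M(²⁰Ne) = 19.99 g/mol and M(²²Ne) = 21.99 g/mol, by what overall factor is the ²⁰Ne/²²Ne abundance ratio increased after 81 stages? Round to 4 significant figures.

47.56

The single-stage factor is √(M_heavy/M_light), so 81 stages give [√(21.99/19.99)]^81 = (21.99/19.99)^(81/2).
= 1.10005^(81/2) = 47.56.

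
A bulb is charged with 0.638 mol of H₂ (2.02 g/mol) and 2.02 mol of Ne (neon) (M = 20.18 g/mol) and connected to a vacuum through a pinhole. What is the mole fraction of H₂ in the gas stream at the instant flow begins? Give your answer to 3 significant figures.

Effusion rate of each component ∝ n_i/√M_i (partial pressure × 1/√M).
x_H₂(eff) = (n_H₂/√M_H₂) / (n_H₂/√M_H₂ + n_Ne/√M_Ne)
= (0.638/√2.02) / (0.638/√2.02 + 2.02/√20.18) = 0.4489/(0.4489 + 0.4497) = 0.500.

0.500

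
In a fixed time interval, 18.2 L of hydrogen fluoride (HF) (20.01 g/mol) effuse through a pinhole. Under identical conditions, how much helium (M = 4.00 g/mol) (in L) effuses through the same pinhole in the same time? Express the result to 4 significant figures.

40.71 L

Graham's law gives rate_He/rate_HF = √(M_HF/M_He) = √(20.01/4.00) = √5.003 = 2.237.
So the volume for He is 18.2 × 2.237 = 40.71 L.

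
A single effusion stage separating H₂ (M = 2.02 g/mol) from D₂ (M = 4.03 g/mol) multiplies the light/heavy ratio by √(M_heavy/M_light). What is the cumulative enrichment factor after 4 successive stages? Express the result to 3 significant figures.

Each stage multiplies the ratio by α = √(4.03/2.02), so after 4 stages the overall factor is α^4 = (4.03/2.02)^(4/2).
= 1.99505^2 = 3.98.

3.98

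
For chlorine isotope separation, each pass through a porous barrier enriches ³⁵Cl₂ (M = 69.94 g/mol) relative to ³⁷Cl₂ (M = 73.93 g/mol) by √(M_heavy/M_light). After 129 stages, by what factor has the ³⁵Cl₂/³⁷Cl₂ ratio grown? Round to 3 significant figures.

35.8

Each stage multiplies the ratio by α = √(73.93/69.94), so after 129 stages the overall factor is α^129 = (73.93/69.94)^(129/2).
= 1.05705^(129/2) = 35.8.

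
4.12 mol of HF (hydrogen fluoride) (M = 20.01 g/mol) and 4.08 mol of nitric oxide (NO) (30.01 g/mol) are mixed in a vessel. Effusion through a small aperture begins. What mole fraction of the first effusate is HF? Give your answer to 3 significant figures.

0.553

Each component's effusion rate ∝ (its partial pressure)·(1/√M) ∝ n_i/√M_i.
So x_HF in the escaping gas = (n_HF/√M_HF) / Σ(n_i/√M_i)
= (4.12/√20.01) / (4.12/√20.01 + 4.08/√30.01) = 0.9210/(0.9210 + 0.7448) = 0.553.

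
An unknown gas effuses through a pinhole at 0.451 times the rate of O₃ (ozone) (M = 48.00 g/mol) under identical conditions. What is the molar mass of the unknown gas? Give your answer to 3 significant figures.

By Graham's law, rate_X/rate_O₃ = √(M_O₃/M_X).
0.451 = √(48.00/M_X)
M_X = 48.00 / 0.451² = 48.00 / 0.2034 = 236 g/mol

236 g/mol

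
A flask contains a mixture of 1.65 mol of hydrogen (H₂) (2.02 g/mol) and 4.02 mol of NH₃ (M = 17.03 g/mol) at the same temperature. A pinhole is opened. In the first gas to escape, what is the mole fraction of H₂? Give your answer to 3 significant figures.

0.544

Rate_i ∝ x_i/√M_i (Graham's law weighted by mole fraction), so the effusate composition follows n_i/√M_i.
x_H₂(eff) = (n_H₂/√M_H₂) / (n_H₂/√M_H₂ + n_NH₃/√M_NH₃)
= (1.65/√2.02) / (1.65/√2.02 + 4.02/√17.03) = 1.161/(1.161 + 0.9741) = 0.544.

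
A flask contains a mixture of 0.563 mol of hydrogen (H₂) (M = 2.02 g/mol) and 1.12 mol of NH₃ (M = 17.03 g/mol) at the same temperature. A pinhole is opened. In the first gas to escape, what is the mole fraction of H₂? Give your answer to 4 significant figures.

Effusion rate of each component ∝ n_i/√M_i (partial pressure × 1/√M).
So x_H₂ in the escaping gas = (n_H₂/√M_H₂) / Σ(n_i/√M_i)
= (0.563/√2.02) / (0.563/√2.02 + 1.12/√17.03) = 0.3961/(0.3961 + 0.2714) = 0.5934.

0.5934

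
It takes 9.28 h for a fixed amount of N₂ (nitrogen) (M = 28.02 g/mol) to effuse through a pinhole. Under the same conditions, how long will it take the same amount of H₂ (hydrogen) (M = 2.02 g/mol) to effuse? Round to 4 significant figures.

Using Graham's law: t_H₂/t_N₂ = √(M_H₂/M_N₂) = √(2.02/28.02) = √0.07209 = 0.2685.
So the time for H₂ is 9.28 × 0.2685 = 2.492 h.

2.492 h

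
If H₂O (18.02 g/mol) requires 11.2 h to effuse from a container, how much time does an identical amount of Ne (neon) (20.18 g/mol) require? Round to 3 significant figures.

11.9 h

Using Graham's law: t_Ne/t_H₂O = √(M_Ne/M_H₂O) = √(20.18/18.02) = √1.120 = 1.058.
So the time for Ne is 11.2 × 1.058 = 11.9 h.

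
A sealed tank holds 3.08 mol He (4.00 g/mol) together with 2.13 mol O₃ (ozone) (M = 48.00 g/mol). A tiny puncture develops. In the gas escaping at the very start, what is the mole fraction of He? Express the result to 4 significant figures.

0.8336

Each component's effusion rate ∝ (its partial pressure)·(1/√M) ∝ n_i/√M_i.
So x_He in the escaping gas = (n_He/√M_He) / Σ(n_i/√M_i)
= (3.08/√4.00) / (3.08/√4.00 + 2.13/√48.00) = 1.540/(1.540 + 0.3074) = 0.8336.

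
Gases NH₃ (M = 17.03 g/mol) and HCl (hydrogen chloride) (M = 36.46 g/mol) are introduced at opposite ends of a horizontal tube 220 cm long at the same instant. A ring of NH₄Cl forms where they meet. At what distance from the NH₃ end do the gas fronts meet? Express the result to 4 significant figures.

Graham's law gives d_NH₃/d_HCl = rate_NH₃/rate_HCl = √(M_HCl/M_NH₃) = √(36.46/17.03) = 1.463.
With d_NH₃ + d_HCl = 220 cm, d_HCl = 220/(1 + 1.463) = 89.32 cm.
d_NH₃ = 220 − 89.32 = 130.7 cm.

130.7 cm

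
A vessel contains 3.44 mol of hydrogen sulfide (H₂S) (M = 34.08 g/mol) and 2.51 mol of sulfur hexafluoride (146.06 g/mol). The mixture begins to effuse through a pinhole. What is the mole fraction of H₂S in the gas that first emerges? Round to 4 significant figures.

Rate_i ∝ x_i/√M_i (Graham's law weighted by mole fraction), so the effusate composition follows n_i/√M_i.
So x_H₂S in the escaping gas = (n_H₂S/√M_H₂S) / Σ(n_i/√M_i)
= (3.44/√34.08) / (3.44/√34.08 + 2.51/√146.06) = 0.5893/(0.5893 + 0.2077) = 0.7394.

0.7394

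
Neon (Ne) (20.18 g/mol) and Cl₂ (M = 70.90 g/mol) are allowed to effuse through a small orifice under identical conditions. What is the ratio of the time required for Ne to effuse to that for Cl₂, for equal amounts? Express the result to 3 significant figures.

From Graham's law, t_Ne/t_Cl₂ = √(M_Ne/M_Cl₂) = √(20.18/70.90) = √0.2846 = 0.534.

0.534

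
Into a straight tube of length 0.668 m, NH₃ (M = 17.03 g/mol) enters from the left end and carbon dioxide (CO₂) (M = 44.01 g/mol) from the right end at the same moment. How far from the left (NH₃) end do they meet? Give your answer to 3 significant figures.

The fronts meet when d_NH₃ + d_CO₂ = L with d_NH₃/d_CO₂ = √(M_CO₂/M_NH₃) (Graham's law). Here √(M_CO₂/M_NH₃) = √(44.01/17.03) = 1.608.
With d_NH₃ + d_CO₂ = 0.668 m, d_CO₂ = 0.668/(1 + 1.608) = 0.2562 m.
d_NH₃ = 0.668 − 0.2562 = 0.412 m.

0.412 m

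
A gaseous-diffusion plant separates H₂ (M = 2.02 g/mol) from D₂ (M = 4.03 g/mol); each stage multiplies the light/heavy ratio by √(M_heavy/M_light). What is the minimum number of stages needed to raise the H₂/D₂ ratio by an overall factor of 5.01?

Per stage α = (4.03/2.02)^(1/2) = 1.99505^0.5, giving ln α = 0.3453.
Need α^N ≥ 5.01 ⇒ N ≥ ln(5.01) / ln α = 1.611 / 0.3453 = 4.67.
Minimum whole number of stages: N = 5.

5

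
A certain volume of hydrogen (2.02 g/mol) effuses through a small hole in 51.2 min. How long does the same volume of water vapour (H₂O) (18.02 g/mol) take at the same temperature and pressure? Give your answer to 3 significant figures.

By Graham's law, t_H₂O/t_H₂ = √(M_H₂O/M_H₂) = √(18.02/2.02) = √8.921 = 2.987.
So the time for H₂O is 51.2 × 2.987 = 153 min.

153 min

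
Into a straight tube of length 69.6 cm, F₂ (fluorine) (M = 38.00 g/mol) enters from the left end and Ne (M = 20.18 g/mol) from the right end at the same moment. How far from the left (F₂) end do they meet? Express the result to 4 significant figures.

Graham's law gives d_F₂/d_Ne = rate_F₂/rate_Ne = √(M_Ne/M_F₂) = √(20.18/38.00) = 0.7287.
With d_F₂ + d_Ne = 69.6 cm, d_Ne = 69.6/(1 + 0.7287) = 40.26 cm.
d_F₂ = 69.6 − 40.26 = 29.34 cm.

29.34 cm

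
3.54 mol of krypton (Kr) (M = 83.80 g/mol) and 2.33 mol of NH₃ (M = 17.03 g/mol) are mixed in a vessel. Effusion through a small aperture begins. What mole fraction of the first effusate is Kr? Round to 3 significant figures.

Each component's effusion rate ∝ (its partial pressure)·(1/√M) ∝ n_i/√M_i.
Mole fraction of Kr in the effusate = (n_Kr/√M_Kr) / (n_Kr/√M_Kr + n_NH₃/√M_NH₃)
= (3.54/√83.80) / (3.54/√83.80 + 2.33/√17.03) = 0.3867/(0.3867 + 0.5646) = 0.406.

0.406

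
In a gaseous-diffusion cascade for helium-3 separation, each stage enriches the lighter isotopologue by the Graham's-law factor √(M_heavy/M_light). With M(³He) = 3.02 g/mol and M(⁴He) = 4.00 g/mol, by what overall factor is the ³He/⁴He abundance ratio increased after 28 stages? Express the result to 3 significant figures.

51.1

The single-stage factor is √(M_heavy/M_light), so 28 stages give [√(4.00/3.02)]^28 = (4.00/3.02)^(28/2).
= 1.32450^14 = 51.1.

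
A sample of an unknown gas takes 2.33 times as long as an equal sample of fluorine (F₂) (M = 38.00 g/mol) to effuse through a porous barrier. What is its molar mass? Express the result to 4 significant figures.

Since effusion rate ∝ 1/√M, t_X/t_F₂ = √(M_X/M_F₂).
2.33 = √(M_X/38.00)
M_X = 38.00 × 2.33² = 38.00 × 5.429 = 206.3 g/mol

206.3 g/mol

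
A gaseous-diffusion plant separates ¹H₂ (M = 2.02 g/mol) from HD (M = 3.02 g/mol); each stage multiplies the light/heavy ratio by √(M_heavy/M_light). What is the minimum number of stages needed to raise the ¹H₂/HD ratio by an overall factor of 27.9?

17

Per stage α = (3.02/2.02)^(1/2) = 1.49505^0.5, giving ln α = 0.2011.
Need α^N ≥ 27.9 ⇒ N ≥ ln(27.9) / ln α = 3.329 / 0.2011 = 16.55.
Rounding up, N = 17 stages.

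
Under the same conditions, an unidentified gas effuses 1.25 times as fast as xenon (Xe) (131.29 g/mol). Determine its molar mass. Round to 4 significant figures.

84.03 g/mol

Using Graham's law: rate_X/rate_Xe = √(M_Xe/M_X).
1.25 = √(131.29/M_X)
M_X = 131.29 / 1.25² = 131.29 / 1.562 = 84.03 g/mol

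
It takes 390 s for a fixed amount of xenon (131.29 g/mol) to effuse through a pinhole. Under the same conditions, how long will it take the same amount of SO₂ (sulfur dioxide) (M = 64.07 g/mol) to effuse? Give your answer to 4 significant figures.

Since effusion rate ∝ 1/√M, t_SO₂/t_Xe = √(M_SO₂/M_Xe) = √(64.07/131.29) = √0.4880 = 0.6986.
So the time for SO₂ is 390 × 0.6986 = 272.4 s.

272.4 s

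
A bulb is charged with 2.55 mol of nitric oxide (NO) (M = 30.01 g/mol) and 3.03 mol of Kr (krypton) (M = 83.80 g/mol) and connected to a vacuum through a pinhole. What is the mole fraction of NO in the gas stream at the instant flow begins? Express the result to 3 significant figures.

0.584

Effusion rate of each component ∝ n_i/√M_i (partial pressure × 1/√M).
x_NO(eff) = (n_NO/√M_NO) / (n_NO/√M_NO + n_Kr/√M_Kr)
= (2.55/√30.01) / (2.55/√30.01 + 3.03/√83.80) = 0.4655/(0.4655 + 0.3310) = 0.584.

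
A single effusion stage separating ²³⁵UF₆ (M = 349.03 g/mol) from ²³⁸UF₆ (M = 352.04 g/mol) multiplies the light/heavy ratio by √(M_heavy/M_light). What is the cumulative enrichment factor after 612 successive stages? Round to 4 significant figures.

13.84

The single-stage factor is √(M_heavy/M_light), so 612 stages give [√(352.04/349.03)]^612 = (352.04/349.03)^(612/2).
= 1.00862^306 = 13.84.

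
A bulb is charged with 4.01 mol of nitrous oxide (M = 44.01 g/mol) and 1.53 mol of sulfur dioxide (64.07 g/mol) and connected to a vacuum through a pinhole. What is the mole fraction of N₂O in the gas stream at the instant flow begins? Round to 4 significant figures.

Rate_i ∝ x_i/√M_i (Graham's law weighted by mole fraction), so the effusate composition follows n_i/√M_i.
x_N₂O(eff) = (n_N₂O/√M_N₂O) / (n_N₂O/√M_N₂O + n_SO₂/√M_SO₂)
= (4.01/√44.01) / (4.01/√44.01 + 1.53/√64.07) = 0.6045/(0.6045 + 0.1911) = 0.7597.

0.7597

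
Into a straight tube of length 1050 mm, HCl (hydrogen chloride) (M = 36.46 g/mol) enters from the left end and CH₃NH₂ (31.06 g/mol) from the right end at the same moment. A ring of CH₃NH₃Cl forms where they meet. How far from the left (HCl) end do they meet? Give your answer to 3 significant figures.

504 mm

The fronts meet when d_HCl + d_CH₃NH₂ = L with d_HCl/d_CH₃NH₂ = √(M_CH₃NH₂/M_HCl) (Graham's law). Here √(M_CH₃NH₂/M_HCl) = √(31.06/36.46) = 0.9230.
With d_HCl + d_CH₃NH₂ = 1050 mm, d_CH₃NH₂ = 1050/(1 + 0.9230) = 546.0 mm.
d_HCl = 1050 − 546.0 = 504 mm.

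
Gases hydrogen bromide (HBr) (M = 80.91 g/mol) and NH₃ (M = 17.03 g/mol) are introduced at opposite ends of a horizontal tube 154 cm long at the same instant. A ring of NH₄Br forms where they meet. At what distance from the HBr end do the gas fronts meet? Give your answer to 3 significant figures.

48.4 cm

Graham's law gives d_HBr/d_NH₃ = rate_HBr/rate_NH₃ = √(M_NH₃/M_HBr) = √(17.03/80.91) = 0.4588.
With d_HBr + d_NH₃ = 154 cm, d_NH₃ = 154/(1 + 0.4588) = 105.6 cm.
d_HBr = 154 − 105.6 = 48.4 cm.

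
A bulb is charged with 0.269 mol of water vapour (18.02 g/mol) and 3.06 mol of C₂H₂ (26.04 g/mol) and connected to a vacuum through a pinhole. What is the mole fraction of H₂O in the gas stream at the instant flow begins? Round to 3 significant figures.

0.0956

Rate_i ∝ x_i/√M_i (Graham's law weighted by mole fraction), so the effusate composition follows n_i/√M_i.
Mole fraction of H₂O in the effusate = (n_H₂O/√M_H₂O) / (n_H₂O/√M_H₂O + n_C₂H₂/√M_C₂H₂)
= (0.269/√18.02) / (0.269/√18.02 + 3.06/√26.04) = 0.06337/(0.06337 + 0.5997) = 0.0956.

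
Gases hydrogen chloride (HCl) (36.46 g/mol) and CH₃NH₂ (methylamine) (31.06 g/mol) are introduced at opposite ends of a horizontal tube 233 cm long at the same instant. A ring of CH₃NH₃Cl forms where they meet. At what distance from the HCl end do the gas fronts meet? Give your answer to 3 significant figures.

112 cm

In equal time, each gas travels a distance ∝ its rate ∝ 1/√M, so d_HCl/d_CH₃NH₂ = √(M_CH₃NH₂/M_HCl) = √(31.06/36.46) = 0.9230.
With d_HCl + d_CH₃NH₂ = 233 cm, d_CH₃NH₂ = 233/(1 + 0.9230) = 121.2 cm.
d_HCl = 233 − 121.2 = 112 cm.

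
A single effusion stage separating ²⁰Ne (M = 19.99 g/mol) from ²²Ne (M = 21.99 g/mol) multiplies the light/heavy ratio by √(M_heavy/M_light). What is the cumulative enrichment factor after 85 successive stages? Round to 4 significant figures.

After 85 stages the ratio has grown by (√(21.99/19.99))^85 = (21.99/19.99)^(85/2).
= 1.10005^(85/2) = 57.55.

57.55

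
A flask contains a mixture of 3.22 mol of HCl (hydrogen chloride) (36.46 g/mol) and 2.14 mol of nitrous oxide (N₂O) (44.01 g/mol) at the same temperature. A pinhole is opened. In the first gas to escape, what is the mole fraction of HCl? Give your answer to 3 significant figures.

0.623

Effusion rate of each component ∝ n_i/√M_i (partial pressure × 1/√M).
x_HCl(eff) = (n_HCl/√M_HCl) / (n_HCl/√M_HCl + n_N₂O/√M_N₂O)
= (3.22/√36.46) / (3.22/√36.46 + 2.14/√44.01) = 0.5333/(0.5333 + 0.3226) = 0.623.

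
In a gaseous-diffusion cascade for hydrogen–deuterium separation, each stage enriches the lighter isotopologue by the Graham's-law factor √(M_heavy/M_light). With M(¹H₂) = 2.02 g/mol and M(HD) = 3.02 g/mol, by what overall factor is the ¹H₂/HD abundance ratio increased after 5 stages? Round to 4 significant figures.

The single-stage factor is √(M_heavy/M_light), so 5 stages give [√(3.02/2.02)]^5 = (3.02/2.02)^(5/2).
= 1.49505^(5/2) = 2.733.

2.733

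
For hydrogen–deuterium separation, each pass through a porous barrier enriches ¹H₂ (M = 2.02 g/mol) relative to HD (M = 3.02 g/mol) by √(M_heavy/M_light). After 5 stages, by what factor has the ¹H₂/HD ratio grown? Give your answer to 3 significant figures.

2.73

Overall factor = α^5 with α = √(3.02/2.02), i.e. (3.02/2.02)^(5/2).
= 1.49505^(5/2) = 2.73.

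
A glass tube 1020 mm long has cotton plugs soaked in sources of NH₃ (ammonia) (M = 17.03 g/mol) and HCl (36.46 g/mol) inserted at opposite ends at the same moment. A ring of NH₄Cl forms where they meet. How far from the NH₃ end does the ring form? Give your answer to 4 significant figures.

Graham's law gives d_NH₃/d_HCl = rate_NH₃/rate_HCl = √(M_HCl/M_NH₃) = √(36.46/17.03) = 1.463.
With d_NH₃ + d_HCl = 1020 mm, d_HCl = 1020/(1 + 1.463) = 414.1 mm.
d_NH₃ = 1020 − 414.1 = 605.9 mm.

605.9 mm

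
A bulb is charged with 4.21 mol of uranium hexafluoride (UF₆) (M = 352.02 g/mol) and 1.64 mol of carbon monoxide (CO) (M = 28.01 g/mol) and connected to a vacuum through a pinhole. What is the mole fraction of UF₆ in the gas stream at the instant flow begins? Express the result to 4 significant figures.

Effusion rate of each component ∝ n_i/√M_i (partial pressure × 1/√M).
Mole fraction of UF₆ in the effusate = (n_UF₆/√M_UF₆) / (n_UF₆/√M_UF₆ + n_CO/√M_CO)
= (4.21/√352.02) / (4.21/√352.02 + 1.64/√28.01) = 0.2244/(0.2244 + 0.3099) = 0.4200.

0.4200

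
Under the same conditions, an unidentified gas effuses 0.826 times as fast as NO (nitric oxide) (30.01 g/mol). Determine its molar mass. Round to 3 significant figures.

Since effusion rate ∝ 1/√M, rate_X/rate_NO = √(M_NO/M_X).
0.826 = √(30.01/M_X)
M_X = 30.01 / 0.826² = 30.01 / 0.6823 = 44.0 g/mol

44.0 g/mol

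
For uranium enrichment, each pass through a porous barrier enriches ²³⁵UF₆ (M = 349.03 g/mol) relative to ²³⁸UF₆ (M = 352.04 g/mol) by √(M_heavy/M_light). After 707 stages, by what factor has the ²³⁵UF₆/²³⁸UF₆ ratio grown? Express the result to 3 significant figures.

20.8

Each stage multiplies the ratio by α = √(352.04/349.03), so after 707 stages the overall factor is α^707 = (352.04/349.03)^(707/2).
= 1.00862^(707/2) = 20.8.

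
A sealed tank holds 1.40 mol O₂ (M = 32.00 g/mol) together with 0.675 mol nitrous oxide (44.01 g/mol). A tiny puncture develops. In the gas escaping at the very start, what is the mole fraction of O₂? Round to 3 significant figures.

Rate_i ∝ x_i/√M_i (Graham's law weighted by mole fraction), so the effusate composition follows n_i/√M_i.
So x_O₂ in the escaping gas = (n_O₂/√M_O₂) / Σ(n_i/√M_i)
= (1.40/√32.00) / (1.40/√32.00 + 0.675/√44.01) = 0.2475/(0.2475 + 0.1017) = 0.709.

0.709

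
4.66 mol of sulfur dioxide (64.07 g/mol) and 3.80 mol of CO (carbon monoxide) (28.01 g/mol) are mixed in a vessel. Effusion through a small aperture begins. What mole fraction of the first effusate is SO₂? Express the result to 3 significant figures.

The effusion rate of species i is ∝ p_i/√M_i ∝ n_i/√M_i.
So x_SO₂ in the escaping gas = (n_SO₂/√M_SO₂) / Σ(n_i/√M_i)
= (4.66/√64.07) / (4.66/√64.07 + 3.80/√28.01) = 0.5822/(0.5822 + 0.7180) = 0.448.

0.448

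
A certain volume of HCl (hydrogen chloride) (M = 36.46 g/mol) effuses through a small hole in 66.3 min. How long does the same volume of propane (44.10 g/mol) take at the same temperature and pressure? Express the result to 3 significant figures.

72.9 min

Graham's law gives t_C₃H₈/t_HCl = √(M_C₃H₈/M_HCl) = √(44.10/36.46) = √1.210 = 1.100.
So the time for C₃H₈ is 66.3 × 1.100 = 72.9 min.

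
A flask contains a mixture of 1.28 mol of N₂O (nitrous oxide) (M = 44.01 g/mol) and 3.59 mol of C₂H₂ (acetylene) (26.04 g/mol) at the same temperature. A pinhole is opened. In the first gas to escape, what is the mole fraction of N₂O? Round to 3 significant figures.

0.215

The effusion rate of species i is ∝ p_i/√M_i ∝ n_i/√M_i.
Mole fraction of N₂O in the effusate = (n_N₂O/√M_N₂O) / (n_N₂O/√M_N₂O + n_C₂H₂/√M_C₂H₂)
= (1.28/√44.01) / (1.28/√44.01 + 3.59/√26.04) = 0.1929/(0.1929 + 0.7035) = 0.215.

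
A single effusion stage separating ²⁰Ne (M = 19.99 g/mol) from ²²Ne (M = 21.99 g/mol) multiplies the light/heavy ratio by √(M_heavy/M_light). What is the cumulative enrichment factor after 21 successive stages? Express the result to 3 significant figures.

The single-stage factor is √(M_heavy/M_light), so 21 stages give [√(21.99/19.99)]^21 = (21.99/19.99)^(21/2).
= 1.10005^(21/2) = 2.72.

2.72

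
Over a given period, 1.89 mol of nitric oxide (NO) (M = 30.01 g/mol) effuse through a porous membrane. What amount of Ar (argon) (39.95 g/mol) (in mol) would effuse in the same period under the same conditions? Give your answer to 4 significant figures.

Using Graham's law: rate_Ar/rate_NO = √(M_NO/M_Ar) = √(30.01/39.95) = √0.7512 = 0.8667.
So the amount for Ar is 1.89 × 0.8667 = 1.638 mol.

1.638 mol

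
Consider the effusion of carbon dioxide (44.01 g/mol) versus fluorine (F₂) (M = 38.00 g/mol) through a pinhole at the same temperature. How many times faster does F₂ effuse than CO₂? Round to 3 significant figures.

Since effusion rate ∝ 1/√M, rate_F₂/rate_CO₂ = √(M_CO₂/M_F₂) = √(44.01/38.00) = √1.158 = 1.08.

1.08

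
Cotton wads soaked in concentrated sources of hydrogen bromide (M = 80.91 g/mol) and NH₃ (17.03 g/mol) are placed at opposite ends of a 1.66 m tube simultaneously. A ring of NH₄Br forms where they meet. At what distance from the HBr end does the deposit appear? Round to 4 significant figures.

Graham's law gives d_HBr/d_NH₃ = rate_HBr/rate_NH₃ = √(M_NH₃/M_HBr) = √(17.03/80.91) = 0.4588.
With d_HBr + d_NH₃ = 1.66 m, d_NH₃ = 1.66/(1 + 0.4588) = 1.138 m.
d_HBr = 1.66 − 1.138 = 0.5221 m.

0.5221 m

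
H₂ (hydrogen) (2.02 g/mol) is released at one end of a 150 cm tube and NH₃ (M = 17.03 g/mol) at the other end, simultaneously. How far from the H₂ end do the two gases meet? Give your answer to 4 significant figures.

111.6 cm

Graham's law gives d_H₂/d_NH₃ = rate_H₂/rate_NH₃ = √(M_NH₃/M_H₂) = √(17.03/2.02) = 2.904.
With d_H₂ + d_NH₃ = 150 cm, d_NH₃ = 150/(1 + 2.904) = 38.43 cm.
d_H₂ = 150 − 38.43 = 111.6 cm.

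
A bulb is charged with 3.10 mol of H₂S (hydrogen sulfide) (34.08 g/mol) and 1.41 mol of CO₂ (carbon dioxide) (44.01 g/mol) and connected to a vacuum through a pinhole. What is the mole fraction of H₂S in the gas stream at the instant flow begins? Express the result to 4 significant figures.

0.7142

Each component's effusion rate ∝ (its partial pressure)·(1/√M) ∝ n_i/√M_i.
Mole fraction of H₂S in the effusate = (n_H₂S/√M_H₂S) / (n_H₂S/√M_H₂S + n_CO₂/√M_CO₂)
= (3.10/√34.08) / (3.10/√34.08 + 1.41/√44.01) = 0.5310/(0.5310 + 0.2125) = 0.7142.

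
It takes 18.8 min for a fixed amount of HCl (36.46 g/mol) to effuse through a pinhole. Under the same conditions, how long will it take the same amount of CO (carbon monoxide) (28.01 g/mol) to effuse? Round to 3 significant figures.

Using Graham's law: t_CO/t_HCl = √(M_CO/M_HCl) = √(28.01/36.46) = √0.7682 = 0.8765.
So the time for CO is 18.8 × 0.8765 = 16.5 min.

16.5 min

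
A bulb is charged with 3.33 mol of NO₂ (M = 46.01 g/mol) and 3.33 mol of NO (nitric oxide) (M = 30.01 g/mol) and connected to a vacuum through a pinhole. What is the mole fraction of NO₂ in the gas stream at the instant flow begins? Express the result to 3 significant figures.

Effusion rate of each component ∝ n_i/√M_i (partial pressure × 1/√M).
Mole fraction of NO₂ in the effusate = (n_NO₂/√M_NO₂) / (n_NO₂/√M_NO₂ + n_NO/√M_NO)
= (3.33/√46.01) / (3.33/√46.01 + 3.33/√30.01) = 0.4909/(0.4909 + 0.6079) = 0.447.

0.447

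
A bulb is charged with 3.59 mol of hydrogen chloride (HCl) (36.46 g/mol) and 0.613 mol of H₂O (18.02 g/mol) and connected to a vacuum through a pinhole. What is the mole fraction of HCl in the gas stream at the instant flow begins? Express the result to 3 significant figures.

0.805

The effusion rate of species i is ∝ p_i/√M_i ∝ n_i/√M_i.
x_HCl(eff) = (n_HCl/√M_HCl) / (n_HCl/√M_HCl + n_H₂O/√M_H₂O)
= (3.59/√36.46) / (3.59/√36.46 + 0.613/√18.02) = 0.5945/(0.5945 + 0.1444) = 0.805.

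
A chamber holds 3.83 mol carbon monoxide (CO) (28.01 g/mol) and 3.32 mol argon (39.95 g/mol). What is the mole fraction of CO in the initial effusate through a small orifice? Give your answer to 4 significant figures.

0.5794

The effusion rate of species i is ∝ p_i/√M_i ∝ n_i/√M_i.
x_CO(eff) = (n_CO/√M_CO) / (n_CO/√M_CO + n_Ar/√M_Ar)
= (3.83/√28.01) / (3.83/√28.01 + 3.32/√39.95) = 0.7237/(0.7237 + 0.5253) = 0.5794.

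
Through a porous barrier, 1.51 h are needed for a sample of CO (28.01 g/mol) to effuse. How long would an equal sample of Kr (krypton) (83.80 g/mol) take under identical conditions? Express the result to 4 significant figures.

Since effusion rate ∝ 1/√M, t_Kr/t_CO = √(M_Kr/M_CO) = √(83.80/28.01) = √2.992 = 1.730.
So the time for Kr is 1.51 × 1.730 = 2.612 h.

2.612 h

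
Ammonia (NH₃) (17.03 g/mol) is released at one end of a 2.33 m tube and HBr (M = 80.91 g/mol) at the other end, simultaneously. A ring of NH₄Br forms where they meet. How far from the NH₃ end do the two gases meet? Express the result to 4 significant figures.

Graham's law gives d_NH₃/d_HBr = rate_NH₃/rate_HBr = √(M_HBr/M_NH₃) = √(80.91/17.03) = 2.180.
With d_NH₃ + d_HBr = 2.33 m, d_HBr = 2.33/(1 + 2.180) = 0.7328 m.
d_NH₃ = 2.33 − 0.7328 = 1.597 m.

1.597 m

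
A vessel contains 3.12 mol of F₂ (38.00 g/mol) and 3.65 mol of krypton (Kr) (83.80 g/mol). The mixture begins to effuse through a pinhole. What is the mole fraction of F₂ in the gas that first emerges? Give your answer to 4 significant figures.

The effusion rate of species i is ∝ p_i/√M_i ∝ n_i/√M_i.
So x_F₂ in the escaping gas = (n_F₂/√M_F₂) / Σ(n_i/√M_i)
= (3.12/√38.00) / (3.12/√38.00 + 3.65/√83.80) = 0.5061/(0.5061 + 0.3987) = 0.5594.

0.5594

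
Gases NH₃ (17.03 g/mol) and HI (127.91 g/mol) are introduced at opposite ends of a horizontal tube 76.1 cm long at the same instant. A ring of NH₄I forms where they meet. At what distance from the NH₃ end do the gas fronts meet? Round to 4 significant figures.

55.76 cm

In equal time, each gas travels a distance ∝ its rate ∝ 1/√M, so d_NH₃/d_HI = √(M_HI/M_NH₃) = √(127.91/17.03) = 2.741.
With d_NH₃ + d_HI = 76.1 cm, d_HI = 76.1/(1 + 2.741) = 20.34 cm.
d_NH₃ = 76.1 − 20.34 = 55.76 cm.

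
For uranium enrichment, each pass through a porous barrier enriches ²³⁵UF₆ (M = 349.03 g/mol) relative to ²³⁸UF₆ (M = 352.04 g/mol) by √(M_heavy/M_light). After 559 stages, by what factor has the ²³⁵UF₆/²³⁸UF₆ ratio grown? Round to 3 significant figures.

11.0

Overall factor = α^559 with α = √(352.04/349.03), i.e. (352.04/349.03)^(559/2).
= 1.00862^(559/2) = 11.0.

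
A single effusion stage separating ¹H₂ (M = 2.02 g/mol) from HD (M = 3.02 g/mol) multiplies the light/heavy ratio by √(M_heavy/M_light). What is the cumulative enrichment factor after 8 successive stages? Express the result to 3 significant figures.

Each stage multiplies the ratio by α = √(3.02/2.02), so after 8 stages the overall factor is α^8 = (3.02/2.02)^(8/2).
= 1.49505^4 = 5.00.

5.00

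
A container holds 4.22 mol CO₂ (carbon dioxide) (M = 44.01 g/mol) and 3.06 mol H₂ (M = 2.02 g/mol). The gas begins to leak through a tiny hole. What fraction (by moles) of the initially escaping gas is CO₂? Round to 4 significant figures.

0.2281

Each component's effusion rate ∝ (its partial pressure)·(1/√M) ∝ n_i/√M_i.
So x_CO₂ in the escaping gas = (n_CO₂/√M_CO₂) / Σ(n_i/√M_i)
= (4.22/√44.01) / (4.22/√44.01 + 3.06/√2.02) = 0.6361/(0.6361 + 2.153) = 0.2281.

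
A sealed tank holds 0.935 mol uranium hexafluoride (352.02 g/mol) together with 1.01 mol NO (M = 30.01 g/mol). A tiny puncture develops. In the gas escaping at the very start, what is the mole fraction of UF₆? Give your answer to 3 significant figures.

0.213

Effusion rate of each component ∝ n_i/√M_i (partial pressure × 1/√M).
Mole fraction of UF₆ in the effusate = (n_UF₆/√M_UF₆) / (n_UF₆/√M_UF₆ + n_NO/√M_NO)
= (0.935/√352.02) / (0.935/√352.02 + 1.01/√30.01) = 0.04983/(0.04983 + 0.1844) = 0.213.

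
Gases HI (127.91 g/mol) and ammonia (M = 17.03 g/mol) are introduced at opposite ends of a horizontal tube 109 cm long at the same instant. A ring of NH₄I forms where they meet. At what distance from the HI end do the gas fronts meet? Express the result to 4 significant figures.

29.14 cm

The fronts meet when d_HI + d_NH₃ = L with d_HI/d_NH₃ = √(M_NH₃/M_HI) (Graham's law). Here √(M_NH₃/M_HI) = √(17.03/127.91) = 0.3649.
With d_HI + d_NH₃ = 109 cm, d_NH₃ = 109/(1 + 0.3649) = 79.86 cm.
d_HI = 109 − 79.86 = 29.14 cm.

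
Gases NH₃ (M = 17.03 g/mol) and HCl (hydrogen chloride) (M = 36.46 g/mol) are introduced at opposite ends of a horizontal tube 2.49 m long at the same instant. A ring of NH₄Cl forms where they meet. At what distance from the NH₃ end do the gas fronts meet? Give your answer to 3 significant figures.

In equal time, each gas travels a distance ∝ its rate ∝ 1/√M, so d_NH₃/d_HCl = √(M_HCl/M_NH₃) = √(36.46/17.03) = 1.463.
With d_NH₃ + d_HCl = 2.49 m, d_HCl = 2.49/(1 + 1.463) = 1.011 m.
d_NH₃ = 2.49 − 1.011 = 1.48 m.

1.48 m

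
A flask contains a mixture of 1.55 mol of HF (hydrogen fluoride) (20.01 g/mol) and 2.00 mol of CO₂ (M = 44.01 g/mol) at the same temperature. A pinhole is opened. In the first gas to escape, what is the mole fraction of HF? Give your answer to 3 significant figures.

Rate_i ∝ x_i/√M_i (Graham's law weighted by mole fraction), so the effusate composition follows n_i/√M_i.
x_HF(eff) = (n_HF/√M_HF) / (n_HF/√M_HF + n_CO₂/√M_CO₂)
= (1.55/√20.01) / (1.55/√20.01 + 2.00/√44.01) = 0.3465/(0.3465 + 0.3015) = 0.535.

0.535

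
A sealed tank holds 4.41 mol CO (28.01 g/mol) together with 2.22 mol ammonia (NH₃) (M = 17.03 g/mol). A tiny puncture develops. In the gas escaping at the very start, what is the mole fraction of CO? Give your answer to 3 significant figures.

0.608

Rate_i ∝ x_i/√M_i (Graham's law weighted by mole fraction), so the effusate composition follows n_i/√M_i.
So x_CO in the escaping gas = (n_CO/√M_CO) / Σ(n_i/√M_i)
= (4.41/√28.01) / (4.41/√28.01 + 2.22/√17.03) = 0.8333/(0.8333 + 0.5380) = 0.608.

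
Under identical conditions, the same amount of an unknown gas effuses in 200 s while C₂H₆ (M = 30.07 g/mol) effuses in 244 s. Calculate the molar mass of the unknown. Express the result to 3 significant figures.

Graham's law gives t_X/t_C₂H₆ = √(M_X/M_C₂H₆).
200/244 = 0.8197 = √(M_X/30.07)
M_X = 30.07 × 0.8197² = 30.07 × 0.6719 = 20.2 g/mol

20.2 g/mol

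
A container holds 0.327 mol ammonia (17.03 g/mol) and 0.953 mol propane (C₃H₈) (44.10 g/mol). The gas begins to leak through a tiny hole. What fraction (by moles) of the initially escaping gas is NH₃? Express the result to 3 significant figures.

0.356

Each component's effusion rate ∝ (its partial pressure)·(1/√M) ∝ n_i/√M_i.
So x_NH₃ in the escaping gas = (n_NH₃/√M_NH₃) / Σ(n_i/√M_i)
= (0.327/√17.03) / (0.327/√17.03 + 0.953/√44.10) = 0.07924/(0.07924 + 0.1435) = 0.356.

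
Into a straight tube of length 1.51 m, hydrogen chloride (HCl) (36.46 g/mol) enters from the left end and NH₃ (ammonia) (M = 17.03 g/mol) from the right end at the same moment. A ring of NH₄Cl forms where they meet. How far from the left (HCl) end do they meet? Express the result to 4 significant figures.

The fronts meet when d_HCl + d_NH₃ = L with d_HCl/d_NH₃ = √(M_NH₃/M_HCl) (Graham's law). Here √(M_NH₃/M_HCl) = √(17.03/36.46) = 0.6834.
With d_HCl + d_NH₃ = 1.51 m, d_NH₃ = 1.51/(1 + 0.6834) = 0.8970 m.
d_HCl = 1.51 − 0.8970 = 0.6130 m.

0.6130 m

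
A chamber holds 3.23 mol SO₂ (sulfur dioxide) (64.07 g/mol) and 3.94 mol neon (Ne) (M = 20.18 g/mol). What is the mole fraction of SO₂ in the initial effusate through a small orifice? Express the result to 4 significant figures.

Effusion rate of each component ∝ n_i/√M_i (partial pressure × 1/√M).
x_SO₂(eff) = (n_SO₂/√M_SO₂) / (n_SO₂/√M_SO₂ + n_Ne/√M_Ne)
= (3.23/√64.07) / (3.23/√64.07 + 3.94/√20.18) = 0.4035/(0.4035 + 0.8771) = 0.3151.

0.3151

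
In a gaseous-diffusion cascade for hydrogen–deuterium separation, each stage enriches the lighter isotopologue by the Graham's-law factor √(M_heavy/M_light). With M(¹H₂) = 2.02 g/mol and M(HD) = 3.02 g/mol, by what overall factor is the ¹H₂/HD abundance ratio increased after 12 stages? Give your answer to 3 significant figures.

The single-stage factor is √(M_heavy/M_light), so 12 stages give [√(3.02/2.02)]^12 = (3.02/2.02)^(12/2).
= 1.49505^6 = 11.2.

11.2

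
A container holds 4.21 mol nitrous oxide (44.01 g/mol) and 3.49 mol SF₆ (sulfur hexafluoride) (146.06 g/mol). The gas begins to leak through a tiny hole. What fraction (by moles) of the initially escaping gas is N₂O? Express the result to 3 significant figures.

Effusion rate of each component ∝ n_i/√M_i (partial pressure × 1/√M).
Mole fraction of N₂O in the effusate = (n_N₂O/√M_N₂O) / (n_N₂O/√M_N₂O + n_SF₆/√M_SF₆)
= (4.21/√44.01) / (4.21/√44.01 + 3.49/√146.06) = 0.6346/(0.6346 + 0.2888) = 0.687.

0.687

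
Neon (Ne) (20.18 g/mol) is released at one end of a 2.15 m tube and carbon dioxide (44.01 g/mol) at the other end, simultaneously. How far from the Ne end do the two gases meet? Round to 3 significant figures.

Graham's law gives d_Ne/d_CO₂ = rate_Ne/rate_CO₂ = √(M_CO₂/M_Ne) = √(44.01/20.18) = 1.477.
With d_Ne + d_CO₂ = 2.15 m, d_CO₂ = 2.15/(1 + 1.477) = 0.8681 m.
d_Ne = 2.15 − 0.8681 = 1.28 m.

1.28 m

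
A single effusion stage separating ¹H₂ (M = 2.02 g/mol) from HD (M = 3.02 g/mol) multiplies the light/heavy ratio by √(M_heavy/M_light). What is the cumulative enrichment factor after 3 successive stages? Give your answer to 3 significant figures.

After 3 stages the ratio has grown by (√(3.02/2.02))^3 = (3.02/2.02)^(3/2).
= 1.49505^(3/2) = 1.83.

1.83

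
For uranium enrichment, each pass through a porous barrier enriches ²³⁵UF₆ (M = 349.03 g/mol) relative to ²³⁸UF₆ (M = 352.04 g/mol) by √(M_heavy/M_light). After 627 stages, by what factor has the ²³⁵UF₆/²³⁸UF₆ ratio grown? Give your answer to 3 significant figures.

14.8

After 627 stages the ratio has grown by (√(352.04/349.03))^627 = (352.04/349.03)^(627/2).
= 1.00862^(627/2) = 14.8.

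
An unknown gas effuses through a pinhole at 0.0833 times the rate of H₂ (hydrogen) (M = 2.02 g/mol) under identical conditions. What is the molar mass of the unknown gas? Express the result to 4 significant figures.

291.1 g/mol

Using Graham's law: rate_X/rate_H₂ = √(M_H₂/M_X).
0.0833 = √(2.02/M_X)
M_X = 2.02 / 0.0833² = 2.02 / 0.006939 = 291.1 g/mol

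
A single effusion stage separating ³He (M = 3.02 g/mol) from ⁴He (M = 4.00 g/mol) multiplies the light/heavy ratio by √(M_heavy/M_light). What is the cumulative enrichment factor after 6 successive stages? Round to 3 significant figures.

Overall factor = α^6 with α = √(4.00/3.02), i.e. (4.00/3.02)^(6/2).
= 1.32450^3 = 2.32.

2.32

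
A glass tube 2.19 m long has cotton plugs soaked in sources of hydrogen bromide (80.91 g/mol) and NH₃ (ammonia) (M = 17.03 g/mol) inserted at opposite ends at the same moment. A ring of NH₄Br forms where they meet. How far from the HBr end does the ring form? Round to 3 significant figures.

Distances travelled in equal time are proportional to diffusion rates, so d_HBr/d_NH₃ = √(M_NH₃/M_HBr) = √(17.03/80.91) = 0.4588.
With d_HBr + d_NH₃ = 2.19 m, d_NH₃ = 2.19/(1 + 0.4588) = 1.501 m.
d_HBr = 2.19 − 1.501 = 0.689 m.

0.689 m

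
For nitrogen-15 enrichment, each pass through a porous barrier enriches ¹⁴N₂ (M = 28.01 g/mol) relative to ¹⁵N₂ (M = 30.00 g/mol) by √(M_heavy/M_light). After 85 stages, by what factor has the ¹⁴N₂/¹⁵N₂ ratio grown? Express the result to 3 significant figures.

Overall factor = α^85 with α = √(30.00/28.01), i.e. (30.00/28.01)^(85/2).
= 1.07105^(85/2) = 18.5.

18.5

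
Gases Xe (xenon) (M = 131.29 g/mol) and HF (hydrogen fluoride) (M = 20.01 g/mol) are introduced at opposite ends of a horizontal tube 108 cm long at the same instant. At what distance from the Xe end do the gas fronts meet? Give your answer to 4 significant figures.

In equal time, each gas travels a distance ∝ its rate ∝ 1/√M, so d_Xe/d_HF = √(M_HF/M_Xe) = √(20.01/131.29) = 0.3904.
With d_Xe + d_HF = 108 cm, d_HF = 108/(1 + 0.3904) = 77.68 cm.
d_Xe = 108 − 77.68 = 30.32 cm.

30.32 cm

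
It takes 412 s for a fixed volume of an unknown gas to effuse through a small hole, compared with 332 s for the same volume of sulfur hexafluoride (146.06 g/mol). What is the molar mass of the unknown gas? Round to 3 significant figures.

225 g/mol

From Graham's law, t_X/t_SF₆ = √(M_X/M_SF₆).
412/332 = 1.241 = √(M_X/146.06)
M_X = 146.06 × 1.241² = 146.06 × 1.540 = 225 g/mol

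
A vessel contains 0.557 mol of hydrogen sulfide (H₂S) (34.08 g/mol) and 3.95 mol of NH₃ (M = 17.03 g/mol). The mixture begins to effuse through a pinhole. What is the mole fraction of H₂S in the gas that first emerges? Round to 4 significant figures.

The effusion rate of species i is ∝ p_i/√M_i ∝ n_i/√M_i.
Mole fraction of H₂S in the effusate = (n_H₂S/√M_H₂S) / (n_H₂S/√M_H₂S + n_NH₃/√M_NH₃)
= (0.557/√34.08) / (0.557/√34.08 + 3.95/√17.03) = 0.09541/(0.09541 + 0.9572) = 0.09065.

0.09065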